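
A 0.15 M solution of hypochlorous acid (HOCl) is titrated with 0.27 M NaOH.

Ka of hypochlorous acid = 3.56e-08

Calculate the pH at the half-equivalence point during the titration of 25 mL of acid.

At half-equivalence [HA] = [A⁻], so Henderson-Hasselbalch gives pH = pKa = -log(3.56e-08) = 7.45.

pH = pKa = 7.45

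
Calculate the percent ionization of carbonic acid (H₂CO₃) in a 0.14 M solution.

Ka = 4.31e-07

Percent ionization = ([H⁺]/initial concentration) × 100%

Using Ka equilibrium: x² + Ka×x - Ka×C = 0. Solving: [H⁺] = 2.4543e-04. Percent = (2.4543e-04/0.14) × 100

Percent ionization = 0.175%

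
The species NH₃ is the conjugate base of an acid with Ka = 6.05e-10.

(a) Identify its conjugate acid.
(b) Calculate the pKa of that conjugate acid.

(a) The conjugate acid is formed by adding one H⁺ to NH₃, giving NH₄⁺. (b) pKa = -log(Ka) = -log(6.05e-10) = 9.22.

Conjugate acid: NH₄⁺; pK_a = 9.22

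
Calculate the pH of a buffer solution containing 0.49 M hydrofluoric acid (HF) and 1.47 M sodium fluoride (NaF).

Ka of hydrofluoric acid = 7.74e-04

pKa = -log(7.74e-04) = 3.11. pH = pKa + log([A⁻]/[HA]) = 3.11 + log(1.47/0.49)

pH = 3.59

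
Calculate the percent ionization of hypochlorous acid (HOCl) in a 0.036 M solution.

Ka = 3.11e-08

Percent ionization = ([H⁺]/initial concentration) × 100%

Using Ka equilibrium: x² + Ka×x - Ka×C = 0. Solving: [H⁺] = 3.3445e-05. Percent = (3.3445e-05/0.036) × 100

Percent ionization = 0.0929%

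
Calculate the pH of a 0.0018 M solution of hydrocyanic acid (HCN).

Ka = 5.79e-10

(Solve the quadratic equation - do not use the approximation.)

x² + Ka×x - Ka×C = 0. Using quadratic formula: [H⁺] = 1.0206e-06

pH = 5.99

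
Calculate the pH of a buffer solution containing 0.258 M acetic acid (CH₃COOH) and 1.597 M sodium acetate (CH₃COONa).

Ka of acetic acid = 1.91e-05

pKa = -log(1.91e-05) = 4.72. pH = pKa + log([A⁻]/[HA]) = 4.72 + log(1.597/0.258)

pH = 5.51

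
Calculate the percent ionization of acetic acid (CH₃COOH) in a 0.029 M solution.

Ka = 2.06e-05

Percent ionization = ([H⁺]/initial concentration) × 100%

Using Ka equilibrium: x² + Ka×x - Ka×C = 0. Solving: [H⁺] = 7.6269e-04. Percent = (7.6269e-04/0.029) × 100

Percent ionization = 2.63%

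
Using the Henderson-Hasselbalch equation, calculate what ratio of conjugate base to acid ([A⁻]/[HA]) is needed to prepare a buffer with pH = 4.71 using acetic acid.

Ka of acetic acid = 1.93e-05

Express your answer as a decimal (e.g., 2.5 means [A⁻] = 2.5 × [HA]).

pKa = -log(1.93e-05) = 4.7144. pH = pKa + log([A⁻]/[HA]), so log([A⁻]/[HA]) = pH − pKa = 4.71 − 4.7144 = -0.0044. [A⁻]/[HA] = 10^(-0.0044) = 0.990

[A⁻]/[HA] = 0.990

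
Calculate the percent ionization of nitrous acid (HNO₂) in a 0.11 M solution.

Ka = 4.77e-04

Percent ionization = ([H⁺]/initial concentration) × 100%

Using Ka equilibrium: x² + Ka×x - Ka×C = 0. Solving: [H⁺] = 7.0090e-03. Percent = (7.0090e-03/0.11) × 100

Percent ionization = 6.37%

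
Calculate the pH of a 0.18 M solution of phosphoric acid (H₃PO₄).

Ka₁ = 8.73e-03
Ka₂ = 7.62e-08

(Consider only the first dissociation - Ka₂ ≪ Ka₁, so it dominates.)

First dissociation dominates. From Ka₁ = [H⁺][HA⁻]/[H₂A], x² + Ka₁·x − Ka₁·C = 0 with C = 0.18 M and Ka₁ = 8.73e-03. Solving: [H⁺] = (−Ka₁ + √(Ka₁² + 4·Ka₁·C)) / 2 = 3.5515e-02 M. pH = -log(3.5515e-02) = 1.45.

pH = 1.45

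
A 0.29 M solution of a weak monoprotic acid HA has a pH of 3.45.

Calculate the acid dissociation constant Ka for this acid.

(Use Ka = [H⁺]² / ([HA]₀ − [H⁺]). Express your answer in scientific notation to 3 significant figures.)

[H⁺] = 10^(−pH) = 10^(−3.45) = 3.548e-04 M. For HA ⇌ H⁺ + A⁻, Ka = [H⁺][A⁻]/[HA] = [H⁺]² / ([HA]₀ − [H⁺]) = (3.548e-04)² / (0.29 − 3.548e-04) = 4.35e-07.

K_a = 4.35e-07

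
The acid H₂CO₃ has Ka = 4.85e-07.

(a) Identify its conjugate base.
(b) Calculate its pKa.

(a) The conjugate base is formed by removing one H⁺ from H₂CO₃, giving HCO₃⁻. (b) pKa = -log(Ka) = -log(4.85e-07) = 6.31.

Conjugate base: HCO₃⁻; pK_a = 6.31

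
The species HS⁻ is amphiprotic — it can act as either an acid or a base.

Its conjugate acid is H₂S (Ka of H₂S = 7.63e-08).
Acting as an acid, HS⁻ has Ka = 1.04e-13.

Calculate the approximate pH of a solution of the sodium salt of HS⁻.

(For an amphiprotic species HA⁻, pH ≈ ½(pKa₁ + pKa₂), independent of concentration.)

pKa₁ = -log(7.63e-08) = 7.12; pKa₂ = -log(1.04e-13) = 12.98. For an amphiprotic species, pH ≈ ½(pKa₁ + pKa₂) = ½(7.12 + 12.98) = 10.05.

pH = 10.05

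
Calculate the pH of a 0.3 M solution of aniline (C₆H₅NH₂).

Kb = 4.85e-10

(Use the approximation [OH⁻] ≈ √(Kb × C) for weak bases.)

[OH⁻] = √(Kb × C) = √(4.85e-10 × 0.3) = 1.2062e-05. pOH = 4.92, pH = 14 - pOH

pH = 9.08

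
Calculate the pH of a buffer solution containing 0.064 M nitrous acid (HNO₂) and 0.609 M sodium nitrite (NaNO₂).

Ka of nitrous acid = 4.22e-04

pKa = -log(4.22e-04) = 3.37. pH = pKa + log([A⁻]/[HA]) = 3.37 + log(0.609/0.064)

pH = 4.35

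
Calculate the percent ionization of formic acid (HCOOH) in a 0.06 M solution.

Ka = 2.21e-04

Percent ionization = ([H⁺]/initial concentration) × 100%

Using Ka equilibrium: x² + Ka×x - Ka×C = 0. Solving: [H⁺] = 3.5326e-03. Percent = (3.5326e-03/0.06) × 100

Percent ionization = 5.89%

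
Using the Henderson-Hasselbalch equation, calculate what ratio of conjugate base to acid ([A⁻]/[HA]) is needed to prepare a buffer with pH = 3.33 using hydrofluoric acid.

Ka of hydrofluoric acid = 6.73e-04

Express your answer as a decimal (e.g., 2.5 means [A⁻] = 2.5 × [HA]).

pKa = -log(6.73e-04) = 3.1720. pH = pKa + log([A⁻]/[HA]), so log([A⁻]/[HA]) = pH − pKa = 3.33 − 3.1720 = 0.1580. [A⁻]/[HA] = 10^(0.1580) = 1.44

[A⁻]/[HA] = 1.44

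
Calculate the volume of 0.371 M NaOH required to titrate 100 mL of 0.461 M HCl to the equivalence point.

At equivalence: moles acid = moles base. moles HCl = 0.461 × 100/1000 = 0.0461 mol. V_base = moles / 0.371 × 1000 = 124.3 mL.

V_{base} = 124.3 mL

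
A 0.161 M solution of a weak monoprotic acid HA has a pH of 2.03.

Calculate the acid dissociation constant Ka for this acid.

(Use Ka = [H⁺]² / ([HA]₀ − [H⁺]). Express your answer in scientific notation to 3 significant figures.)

[H⁺] = 10^(−pH) = 10^(−2.03) = 9.333e-03 M. For HA ⇌ H⁺ + A⁻, Ka = [H⁺][A⁻]/[HA] = [H⁺]² / ([HA]₀ − [H⁺]) = (9.333e-03)² / (0.161 − 9.333e-03) = 5.74e-04.

K_a = 5.74e-04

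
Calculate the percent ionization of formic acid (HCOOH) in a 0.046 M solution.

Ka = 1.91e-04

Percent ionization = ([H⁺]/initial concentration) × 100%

Using Ka equilibrium: x² + Ka×x - Ka×C = 0. Solving: [H⁺] = 2.8702e-03. Percent = (2.8702e-03/0.046) × 100

Percent ionization = 6.24%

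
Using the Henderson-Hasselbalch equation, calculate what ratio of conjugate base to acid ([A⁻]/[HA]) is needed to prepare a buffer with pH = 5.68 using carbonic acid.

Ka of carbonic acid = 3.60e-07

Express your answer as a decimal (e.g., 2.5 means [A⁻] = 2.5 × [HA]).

pKa = -log(3.60e-07) = 6.4437. pH = pKa + log([A⁻]/[HA]), so log([A⁻]/[HA]) = pH − pKa = 5.68 − 6.4437 = -0.7637. [A⁻]/[HA] = 10^(-0.7637) = 0.172

[A⁻]/[HA] = 0.172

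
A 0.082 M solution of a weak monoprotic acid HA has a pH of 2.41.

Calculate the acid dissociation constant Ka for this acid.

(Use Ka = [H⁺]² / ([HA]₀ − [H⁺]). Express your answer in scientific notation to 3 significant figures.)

[H⁺] = 10^(−pH) = 10^(−2.41) = 3.890e-03 M. For HA ⇌ H⁺ + A⁻, Ka = [H⁺][A⁻]/[HA] = [H⁺]² / ([HA]₀ − [H⁺]) = (3.890e-03)² / (0.082 − 3.890e-03) = 1.94e-04.

K_a = 1.94e-04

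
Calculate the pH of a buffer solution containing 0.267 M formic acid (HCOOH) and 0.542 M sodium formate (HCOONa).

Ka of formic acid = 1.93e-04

pKa = -log(1.93e-04) = 3.71. pH = pKa + log([A⁻]/[HA]) = 3.71 + log(0.542/0.267)

pH = 4.02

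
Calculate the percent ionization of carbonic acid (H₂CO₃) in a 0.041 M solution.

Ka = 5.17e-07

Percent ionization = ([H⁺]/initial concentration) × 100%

Using Ka equilibrium: x² + Ka×x - Ka×C = 0. Solving: [H⁺] = 1.4533e-04. Percent = (1.4533e-04/0.041) × 100

Percent ionization = 0.354%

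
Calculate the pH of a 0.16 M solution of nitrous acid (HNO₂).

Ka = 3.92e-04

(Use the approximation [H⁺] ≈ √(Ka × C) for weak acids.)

[H⁺] = √(Ka × C) = √(3.92e-04 × 0.16) = 7.9196e-03. pH = -log(7.9196e-03)

pH = 2.10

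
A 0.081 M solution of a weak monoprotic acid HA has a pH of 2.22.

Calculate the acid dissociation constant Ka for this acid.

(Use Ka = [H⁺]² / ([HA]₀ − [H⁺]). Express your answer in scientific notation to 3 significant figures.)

[H⁺] = 10^(−pH) = 10^(−2.22) = 6.026e-03 M. For HA ⇌ H⁺ + A⁻, Ka = [H⁺][A⁻]/[HA] = [H⁺]² / ([HA]₀ − [H⁺]) = (6.026e-03)² / (0.081 − 6.026e-03) = 4.84e-04.

K_a = 4.84e-04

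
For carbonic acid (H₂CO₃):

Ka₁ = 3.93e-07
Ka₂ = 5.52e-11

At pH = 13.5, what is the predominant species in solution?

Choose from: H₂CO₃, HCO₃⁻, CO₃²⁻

pKa₁ = 6.41, pKa₂ = 10.26. For a polyprotic acid the predominant species crosses at each pKa: below pKa_n the protonated form dominates, above it the deprotonated form does. At pH = 13.5, the predominant species is CO₃²⁻.

CO₃²⁻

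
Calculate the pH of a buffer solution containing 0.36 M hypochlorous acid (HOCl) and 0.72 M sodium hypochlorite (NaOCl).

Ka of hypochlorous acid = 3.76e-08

pKa = -log(3.76e-08) = 7.42. pH = pKa + log([A⁻]/[HA]) = 7.42 + log(0.72/0.36)

pH = 7.73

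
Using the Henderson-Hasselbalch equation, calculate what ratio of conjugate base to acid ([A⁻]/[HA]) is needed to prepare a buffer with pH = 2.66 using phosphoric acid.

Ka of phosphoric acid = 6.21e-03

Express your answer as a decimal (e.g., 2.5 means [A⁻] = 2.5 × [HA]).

pKa = -log(6.21e-03) = 2.2069. pH = pKa + log([A⁻]/[HA]), so log([A⁻]/[HA]) = pH − pKa = 2.66 − 2.2069 = 0.4531. [A⁻]/[HA] = 10^(0.4531) = 2.84

[A⁻]/[HA] = 2.84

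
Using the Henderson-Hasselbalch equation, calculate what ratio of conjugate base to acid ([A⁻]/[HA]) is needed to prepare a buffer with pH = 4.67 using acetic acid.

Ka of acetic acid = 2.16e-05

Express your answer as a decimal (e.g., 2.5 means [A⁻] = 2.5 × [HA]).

pKa = -log(2.16e-05) = 4.6655. pH = pKa + log([A⁻]/[HA]), so log([A⁻]/[HA]) = pH − pKa = 4.67 − 4.6655 = 0.0045. [A⁻]/[HA] = 10^(0.0045) = 1.01

[A⁻]/[HA] = 1.01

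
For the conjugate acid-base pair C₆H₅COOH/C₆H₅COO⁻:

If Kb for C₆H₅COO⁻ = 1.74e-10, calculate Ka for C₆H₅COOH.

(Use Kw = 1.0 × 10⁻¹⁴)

For a conjugate pair Ka × Kb = Kw, so Ka = Kw/Kb = 1.0 × 10⁻¹⁴ / 1.74e-10 = 5.75e-05.

K_a = 5.75e-05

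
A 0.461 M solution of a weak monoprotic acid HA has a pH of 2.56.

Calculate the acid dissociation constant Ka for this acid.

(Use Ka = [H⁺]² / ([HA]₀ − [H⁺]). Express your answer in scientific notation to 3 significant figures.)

[H⁺] = 10^(−pH) = 10^(−2.56) = 2.754e-03 M. For HA ⇌ H⁺ + A⁻, Ka = [H⁺][A⁻]/[HA] = [H⁺]² / ([HA]₀ − [H⁺]) = (2.754e-03)² / (0.461 − 2.754e-03) = 1.66e-05.

K_a = 1.66e-05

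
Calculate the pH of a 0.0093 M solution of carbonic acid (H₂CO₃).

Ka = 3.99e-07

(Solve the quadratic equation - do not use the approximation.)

x² + Ka×x - Ka×C = 0. Using quadratic formula: [H⁺] = 6.0716e-05

pH = 4.22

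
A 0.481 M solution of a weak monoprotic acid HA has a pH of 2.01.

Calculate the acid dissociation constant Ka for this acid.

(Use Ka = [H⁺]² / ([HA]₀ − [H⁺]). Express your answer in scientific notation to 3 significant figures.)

[H⁺] = 10^(−pH) = 10^(−2.01) = 9.772e-03 M. For HA ⇌ H⁺ + A⁻, Ka = [H⁺][A⁻]/[HA] = [H⁺]² / ([HA]₀ − [H⁺]) = (9.772e-03)² / (0.481 − 9.772e-03) = 2.03e-04.

K_a = 2.03e-04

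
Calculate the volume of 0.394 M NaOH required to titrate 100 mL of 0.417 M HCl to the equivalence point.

At equivalence: moles acid = moles base. moles HCl = 0.417 × 100/1000 = 0.0417 mol. V_base = moles / 0.394 × 1000 = 105.8 mL.

V_{base} = 105.8 mL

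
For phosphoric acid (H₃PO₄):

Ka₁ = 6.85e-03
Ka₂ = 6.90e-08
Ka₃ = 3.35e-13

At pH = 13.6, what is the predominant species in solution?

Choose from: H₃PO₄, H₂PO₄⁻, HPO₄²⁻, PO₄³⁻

pKa₁ = 2.16, pKa₂ = 7.16, pKa₃ = 12.47. For a polyprotic acid the predominant species crosses at each pKa: below pKa_n the protonated form dominates, above it the deprotonated form does. At pH = 13.6, the predominant species is PO₄³⁻.

PO₄³⁻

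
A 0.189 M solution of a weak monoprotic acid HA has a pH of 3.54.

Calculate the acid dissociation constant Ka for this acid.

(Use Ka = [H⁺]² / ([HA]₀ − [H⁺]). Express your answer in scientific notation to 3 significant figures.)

[H⁺] = 10^(−pH) = 10^(−3.54) = 2.884e-04 M. For HA ⇌ H⁺ + A⁻, Ka = [H⁺][A⁻]/[HA] = [H⁺]² / ([HA]₀ − [H⁺]) = (2.884e-04)² / (0.189 − 2.884e-04) = 4.41e-07.

K_a = 4.41e-07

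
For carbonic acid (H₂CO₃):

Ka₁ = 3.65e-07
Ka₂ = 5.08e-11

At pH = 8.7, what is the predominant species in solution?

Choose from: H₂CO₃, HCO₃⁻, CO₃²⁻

pKa₁ = 6.44, pKa₂ = 10.29. For a polyprotic acid the predominant species crosses at each pKa: below pKa_n the protonated form dominates, above it the deprotonated form does. At pH = 8.7, the predominant species is HCO₃⁻.

HCO₃⁻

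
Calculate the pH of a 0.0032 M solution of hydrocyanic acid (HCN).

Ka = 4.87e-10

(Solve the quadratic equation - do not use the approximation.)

x² + Ka×x - Ka×C = 0. Using quadratic formula: [H⁺] = 1.2481e-06

pH = 5.90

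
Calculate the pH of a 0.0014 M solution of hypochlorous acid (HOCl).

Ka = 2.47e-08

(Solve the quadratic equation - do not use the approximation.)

x² + Ka×x - Ka×C = 0. Using quadratic formula: [H⁺] = 5.8681e-06

pH = 5.23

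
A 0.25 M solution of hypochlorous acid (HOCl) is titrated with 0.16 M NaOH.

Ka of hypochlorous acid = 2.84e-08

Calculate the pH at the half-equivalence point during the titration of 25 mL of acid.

At half-equivalence [HA] = [A⁻], so Henderson-Hasselbalch gives pH = pKa = -log(2.84e-08) = 7.55.

pH = pKa = 7.55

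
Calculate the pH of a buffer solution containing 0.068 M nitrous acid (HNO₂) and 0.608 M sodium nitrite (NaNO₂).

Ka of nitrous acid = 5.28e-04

pKa = -log(5.28e-04) = 3.28. pH = pKa + log([A⁻]/[HA]) = 3.28 + log(0.608/0.068)

pH = 4.23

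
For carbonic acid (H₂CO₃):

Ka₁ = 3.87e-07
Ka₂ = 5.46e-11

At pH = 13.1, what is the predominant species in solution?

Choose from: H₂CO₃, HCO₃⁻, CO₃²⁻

pKa₁ = 6.41, pKa₂ = 10.26. For a polyprotic acid the predominant species crosses at each pKa: below pKa_n the protonated form dominates, above it the deprotonated form does. At pH = 13.1, the predominant species is CO₃²⁻.

CO₃²⁻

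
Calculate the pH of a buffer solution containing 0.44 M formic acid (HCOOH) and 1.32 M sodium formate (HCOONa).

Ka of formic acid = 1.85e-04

pKa = -log(1.85e-04) = 3.73. pH = pKa + log([A⁻]/[HA]) = 3.73 + log(1.32/0.44)

pH = 4.21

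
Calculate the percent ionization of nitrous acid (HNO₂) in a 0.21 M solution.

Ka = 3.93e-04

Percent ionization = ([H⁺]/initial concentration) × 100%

Using Ka equilibrium: x² + Ka×x - Ka×C = 0. Solving: [H⁺] = 8.8902e-03. Percent = (8.8902e-03/0.21) × 100

Percent ionization = 4.23%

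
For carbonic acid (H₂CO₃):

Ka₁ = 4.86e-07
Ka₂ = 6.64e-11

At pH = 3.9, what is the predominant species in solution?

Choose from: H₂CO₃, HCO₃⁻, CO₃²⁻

pKa₁ = 6.31, pKa₂ = 10.18. For a polyprotic acid the predominant species crosses at each pKa: below pKa_n the protonated form dominates, above it the deprotonated form does. At pH = 3.9, the predominant species is H₂CO₃.

H₂CO₃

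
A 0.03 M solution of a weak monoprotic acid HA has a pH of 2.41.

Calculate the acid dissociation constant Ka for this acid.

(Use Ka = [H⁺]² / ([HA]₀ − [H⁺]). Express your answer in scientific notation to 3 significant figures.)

[H⁺] = 10^(−pH) = 10^(−2.41) = 3.890e-03 M. For HA ⇌ H⁺ + A⁻, Ka = [H⁺][A⁻]/[HA] = [H⁺]² / ([HA]₀ − [H⁺]) = (3.890e-03)² / (0.03 − 3.890e-03) = 5.80e-04.

K_a = 5.80e-04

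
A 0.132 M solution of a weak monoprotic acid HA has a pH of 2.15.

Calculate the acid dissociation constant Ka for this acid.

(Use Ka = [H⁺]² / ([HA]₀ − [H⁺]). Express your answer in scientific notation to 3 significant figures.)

[H⁺] = 10^(−pH) = 10^(−2.15) = 7.079e-03 M. For HA ⇌ H⁺ + A⁻, Ka = [H⁺][A⁻]/[HA] = [H⁺]² / ([HA]₀ − [H⁺]) = (7.079e-03)² / (0.132 − 7.079e-03) = 4.01e-04.

K_a = 4.01e-04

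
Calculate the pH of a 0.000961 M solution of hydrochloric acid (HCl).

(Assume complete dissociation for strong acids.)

[H⁺] = 0.000961 M for strong acid. pH = -log[H⁺] = -log(0.000961)

pH = 3.02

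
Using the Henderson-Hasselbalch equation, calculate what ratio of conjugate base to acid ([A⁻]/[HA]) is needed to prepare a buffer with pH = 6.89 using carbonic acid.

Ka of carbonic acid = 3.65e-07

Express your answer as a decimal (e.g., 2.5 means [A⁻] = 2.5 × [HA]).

pKa = -log(3.65e-07) = 6.4377. pH = pKa + log([A⁻]/[HA]), so log([A⁻]/[HA]) = pH − pKa = 6.89 − 6.4377 = 0.4523. [A⁻]/[HA] = 10^(0.4523) = 2.83

[A⁻]/[HA] = 2.83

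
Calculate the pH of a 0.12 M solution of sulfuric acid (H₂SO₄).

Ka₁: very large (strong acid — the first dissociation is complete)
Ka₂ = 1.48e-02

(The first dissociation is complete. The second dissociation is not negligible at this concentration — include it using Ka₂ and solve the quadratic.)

First dissociation is complete: [H⁺]₀ = [HSO₄⁻]₀ = C = 0.12 M. Second dissociation HSO₄⁻ ⇌ H⁺ + SO₄²⁻: let x = [SO₄²⁻]. Ka₂ = (C + x)·x / (C − x) = 1.48e-02 → x² + (C + Ka₂)·x − Ka₂·C = 0 → x² + 0.13480·x − 1.776e-03 = 0. x = (−0.13480 + √(0.13480² + 4 × 1.776e-03)) / 2 = 1.2091e-02 M. [H⁺] = C + x = 0.12 + 1.2091e-02 = 1.3209e-01 M. pH = -log(1.3209e-01) = 0.88.

pH = 0.88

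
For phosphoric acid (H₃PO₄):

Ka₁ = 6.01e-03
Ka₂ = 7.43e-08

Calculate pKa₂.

pKa₂ = -log(Ka₂) = -log(7.43e-08) = 7.13.

pK_{a2} = 7.13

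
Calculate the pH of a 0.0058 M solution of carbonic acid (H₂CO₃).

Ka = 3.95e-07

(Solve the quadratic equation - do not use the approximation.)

x² + Ka×x - Ka×C = 0. Using quadratic formula: [H⁺] = 4.7667e-05

pH = 4.32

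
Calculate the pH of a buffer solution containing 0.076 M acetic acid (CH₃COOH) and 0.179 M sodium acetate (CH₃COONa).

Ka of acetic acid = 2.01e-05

pKa = -log(2.01e-05) = 4.70. pH = pKa + log([A⁻]/[HA]) = 4.70 + log(0.179/0.076)

pH = 5.07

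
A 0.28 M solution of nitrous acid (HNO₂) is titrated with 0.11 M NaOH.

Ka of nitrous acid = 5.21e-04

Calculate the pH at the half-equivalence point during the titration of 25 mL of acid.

At half-equivalence [HA] = [A⁻], so Henderson-Hasselbalch gives pH = pKa = -log(5.21e-04) = 3.28.

pH = pKa = 3.28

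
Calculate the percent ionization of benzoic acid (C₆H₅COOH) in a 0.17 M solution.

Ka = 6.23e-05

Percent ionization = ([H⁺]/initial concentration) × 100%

Using Ka equilibrium: x² + Ka×x - Ka×C = 0. Solving: [H⁺] = 3.2234e-03. Percent = (3.2234e-03/0.17) × 100

Percent ionization = 1.9%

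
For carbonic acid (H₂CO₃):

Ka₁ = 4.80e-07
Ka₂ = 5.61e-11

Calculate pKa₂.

pKa₂ = -log(Ka₂) = -log(5.61e-11) = 10.25.

pK_{a2} = 10.25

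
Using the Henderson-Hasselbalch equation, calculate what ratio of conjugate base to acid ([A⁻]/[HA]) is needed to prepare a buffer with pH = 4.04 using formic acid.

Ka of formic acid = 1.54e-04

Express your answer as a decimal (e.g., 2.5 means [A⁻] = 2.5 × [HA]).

pKa = -log(1.54e-04) = 3.8125. pH = pKa + log([A⁻]/[HA]), so log([A⁻]/[HA]) = pH − pKa = 4.04 − 3.8125 = 0.2275. [A⁻]/[HA] = 10^(0.2275) = 1.69

[A⁻]/[HA] = 1.69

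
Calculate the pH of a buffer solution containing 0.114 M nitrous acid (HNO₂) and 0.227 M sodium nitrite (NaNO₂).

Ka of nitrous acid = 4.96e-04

pKa = -log(4.96e-04) = 3.30. pH = pKa + log([A⁻]/[HA]) = 3.30 + log(0.227/0.114)

pH = 3.60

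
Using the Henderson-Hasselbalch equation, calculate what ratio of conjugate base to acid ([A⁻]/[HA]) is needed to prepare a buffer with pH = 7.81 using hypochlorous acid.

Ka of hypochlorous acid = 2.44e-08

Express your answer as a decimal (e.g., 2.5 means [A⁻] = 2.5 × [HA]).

pKa = -log(2.44e-08) = 7.6126. pH = pKa + log([A⁻]/[HA]), so log([A⁻]/[HA]) = pH − pKa = 7.81 − 7.6126 = 0.1974. [A⁻]/[HA] = 10^(0.1974) = 1.58

[A⁻]/[HA] = 1.58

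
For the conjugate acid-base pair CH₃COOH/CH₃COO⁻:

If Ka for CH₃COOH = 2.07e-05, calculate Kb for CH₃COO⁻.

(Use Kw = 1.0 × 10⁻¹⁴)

For a conjugate pair Ka × Kb = Kw, so Kb = Kw/Ka = 1.0 × 10⁻¹⁴ / 2.07e-05 = 4.83e-10.

K_b = 4.83e-10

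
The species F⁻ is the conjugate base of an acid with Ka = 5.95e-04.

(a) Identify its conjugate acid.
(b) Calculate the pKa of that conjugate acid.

(a) The conjugate acid is formed by adding one H⁺ to F⁻, giving HF. (b) pKa = -log(Ka) = -log(5.95e-04) = 3.23.

Conjugate acid: HF; pK_a = 3.23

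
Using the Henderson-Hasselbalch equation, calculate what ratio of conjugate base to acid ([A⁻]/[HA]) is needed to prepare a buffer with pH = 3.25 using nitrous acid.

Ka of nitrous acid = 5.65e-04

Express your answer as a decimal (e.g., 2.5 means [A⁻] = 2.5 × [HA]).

pKa = -log(5.65e-04) = 3.2480. pH = pKa + log([A⁻]/[HA]), so log([A⁻]/[HA]) = pH − pKa = 3.25 − 3.2480 = 0.0020. [A⁻]/[HA] = 10^(0.0020) = 1.00

[A⁻]/[HA] = 1.00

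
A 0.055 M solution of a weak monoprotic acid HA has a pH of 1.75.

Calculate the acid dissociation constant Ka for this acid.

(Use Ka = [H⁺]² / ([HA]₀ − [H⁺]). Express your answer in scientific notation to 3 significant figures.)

[H⁺] = 10^(−pH) = 10^(−1.75) = 1.778e-02 M. For HA ⇌ H⁺ + A⁻, Ka = [H⁺][A⁻]/[HA] = [H⁺]² / ([HA]₀ − [H⁺]) = (1.778e-02)² / (0.055 − 1.778e-02) = 8.50e-03.

K_a = 8.50e-03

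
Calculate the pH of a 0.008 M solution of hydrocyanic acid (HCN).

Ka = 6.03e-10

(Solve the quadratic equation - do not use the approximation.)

x² + Ka×x - Ka×C = 0. Using quadratic formula: [H⁺] = 2.1961e-06

pH = 5.66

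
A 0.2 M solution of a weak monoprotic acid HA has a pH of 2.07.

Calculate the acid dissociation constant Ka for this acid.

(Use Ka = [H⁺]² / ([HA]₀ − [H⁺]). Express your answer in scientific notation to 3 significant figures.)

[H⁺] = 10^(−pH) = 10^(−2.07) = 8.511e-03 M. For HA ⇌ H⁺ + A⁻, Ka = [H⁺][A⁻]/[HA] = [H⁺]² / ([HA]₀ − [H⁺]) = (8.511e-03)² / (0.2 − 8.511e-03) = 3.78e-04.

K_a = 3.78e-04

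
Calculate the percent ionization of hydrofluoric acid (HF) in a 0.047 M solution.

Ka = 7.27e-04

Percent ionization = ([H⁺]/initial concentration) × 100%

Using Ka equilibrium: x² + Ka×x - Ka×C = 0. Solving: [H⁺] = 5.4932e-03. Percent = (5.4932e-03/0.047) × 100

Percent ionization = 11.7%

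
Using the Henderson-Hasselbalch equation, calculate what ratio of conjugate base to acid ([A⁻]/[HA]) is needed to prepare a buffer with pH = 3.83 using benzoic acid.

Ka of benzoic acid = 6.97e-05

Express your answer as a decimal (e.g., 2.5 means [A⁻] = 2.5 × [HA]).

pKa = -log(6.97e-05) = 4.1568. pH = pKa + log([A⁻]/[HA]), so log([A⁻]/[HA]) = pH − pKa = 3.83 − 4.1568 = -0.3268. [A⁻]/[HA] = 10^(-0.3268) = 0.471

[A⁻]/[HA] = 0.471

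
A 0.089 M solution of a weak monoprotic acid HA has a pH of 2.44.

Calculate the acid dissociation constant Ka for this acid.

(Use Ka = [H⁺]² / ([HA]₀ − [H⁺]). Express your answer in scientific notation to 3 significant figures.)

[H⁺] = 10^(−pH) = 10^(−2.44) = 3.631e-03 M. For HA ⇌ H⁺ + A⁻, Ka = [H⁺][A⁻]/[HA] = [H⁺]² / ([HA]₀ − [H⁺]) = (3.631e-03)² / (0.089 − 3.631e-03) = 1.54e-04.

K_a = 1.54e-04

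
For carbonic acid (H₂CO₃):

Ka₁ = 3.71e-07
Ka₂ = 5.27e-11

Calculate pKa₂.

pKa₂ = -log(Ka₂) = -log(5.27e-11) = 10.28.

pK_{a2} = 10.28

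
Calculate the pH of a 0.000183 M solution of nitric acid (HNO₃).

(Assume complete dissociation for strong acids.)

[H⁺] = 0.000183 M for strong acid. pH = -log[H⁺] = -log(0.000183)

pH = 3.74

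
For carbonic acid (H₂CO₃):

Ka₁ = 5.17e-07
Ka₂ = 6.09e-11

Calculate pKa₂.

pKa₂ = -log(Ka₂) = -log(6.09e-11) = 10.22.

pK_{a2} = 10.22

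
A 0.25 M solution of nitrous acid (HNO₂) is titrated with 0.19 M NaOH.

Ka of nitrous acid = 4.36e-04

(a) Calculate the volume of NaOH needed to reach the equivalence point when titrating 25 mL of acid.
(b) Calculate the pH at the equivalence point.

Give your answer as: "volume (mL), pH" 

moles acid = 0.25 × 25/1000 = 0.00625 mol; V_base = moles/0.19 × 1000 = 32.9 mL. At equivalence only the conjugate base is present: [A⁻] = 0.00625/0.058 = 1.0795e-01 M. Kb = Kw/Ka = 2.29e-11; [OH⁻] = √(Kb × [A⁻]) = 1.5735e-06; pOH = 5.80; pH = 14 - pOH = 8.20.

V = 32.9 mL, pH = 8.20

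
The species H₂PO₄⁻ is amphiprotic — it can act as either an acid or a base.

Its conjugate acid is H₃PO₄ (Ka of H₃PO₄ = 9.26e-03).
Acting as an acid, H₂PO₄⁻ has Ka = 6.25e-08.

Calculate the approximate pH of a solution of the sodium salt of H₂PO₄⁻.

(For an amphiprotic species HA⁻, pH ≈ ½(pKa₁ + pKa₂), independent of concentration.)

pKa₁ = -log(9.26e-03) = 2.03; pKa₂ = -log(6.25e-08) = 7.20. For an amphiprotic species, pH ≈ ½(pKa₁ + pKa₂) = ½(2.03 + 7.20) = 4.62.

pH = 4.62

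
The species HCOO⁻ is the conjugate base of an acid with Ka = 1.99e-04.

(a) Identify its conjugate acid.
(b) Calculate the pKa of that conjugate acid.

(a) The conjugate acid is formed by adding one H⁺ to HCOO⁻, giving HCOOH. (b) pKa = -log(Ka) = -log(1.99e-04) = 3.70.

Conjugate acid: HCOOH; pK_a = 3.70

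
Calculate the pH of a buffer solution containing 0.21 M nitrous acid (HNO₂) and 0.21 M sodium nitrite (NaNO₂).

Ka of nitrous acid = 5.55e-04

pKa = -log(5.55e-04) = 3.26. pH = pKa + log([A⁻]/[HA]) = 3.26 + log(0.21/0.21)

pH = 3.26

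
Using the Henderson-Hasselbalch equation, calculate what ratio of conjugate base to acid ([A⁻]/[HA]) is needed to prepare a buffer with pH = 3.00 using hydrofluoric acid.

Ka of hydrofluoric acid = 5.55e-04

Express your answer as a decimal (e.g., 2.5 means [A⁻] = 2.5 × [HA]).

pKa = -log(5.55e-04) = 3.2557. pH = pKa + log([A⁻]/[HA]), so log([A⁻]/[HA]) = pH − pKa = 3.00 − 3.2557 = -0.2557. [A⁻]/[HA] = 10^(-0.2557) = 0.555

[A⁻]/[HA] = 0.555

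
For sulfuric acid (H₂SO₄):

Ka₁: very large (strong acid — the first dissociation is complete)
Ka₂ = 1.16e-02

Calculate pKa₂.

pKa₂ = -log(Ka₂) = -log(1.16e-02) = 1.94.

pK_{a2} = 1.94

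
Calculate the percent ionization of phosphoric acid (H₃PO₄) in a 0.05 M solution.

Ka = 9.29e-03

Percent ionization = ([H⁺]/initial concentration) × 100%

Using Ka equilibrium: x² + Ka×x - Ka×C = 0. Solving: [H⁺] = 1.7402e-02. Percent = (1.7402e-02/0.05) × 100

Percent ionization = 34.8%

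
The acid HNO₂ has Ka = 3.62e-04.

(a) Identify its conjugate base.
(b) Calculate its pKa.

(a) The conjugate base is formed by removing one H⁺ from HNO₂, giving NO₂⁻. (b) pKa = -log(Ka) = -log(3.62e-04) = 3.44.

Conjugate base: NO₂⁻; pK_a = 3.44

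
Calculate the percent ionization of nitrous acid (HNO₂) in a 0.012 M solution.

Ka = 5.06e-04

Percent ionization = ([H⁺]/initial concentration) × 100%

Using Ka equilibrium: x² + Ka×x - Ka×C = 0. Solving: [H⁺] = 2.2241e-03. Percent = (2.2241e-03/0.012) × 100

Percent ionization = 18.5%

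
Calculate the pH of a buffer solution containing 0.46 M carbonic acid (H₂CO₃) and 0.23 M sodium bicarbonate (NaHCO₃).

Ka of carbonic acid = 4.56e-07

pKa = -log(4.56e-07) = 6.34. pH = pKa + log([A⁻]/[HA]) = 6.34 + log(0.23/0.46)

pH = 6.04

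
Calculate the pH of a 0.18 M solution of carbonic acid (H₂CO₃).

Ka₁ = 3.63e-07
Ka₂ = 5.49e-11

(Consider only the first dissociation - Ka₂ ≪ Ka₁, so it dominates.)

First dissociation dominates. From Ka₁ = [H⁺][HA⁻]/[H₂A], x² + Ka₁·x − Ka₁·C = 0 with C = 0.18 M and Ka₁ = 3.63e-07. Solving: [H⁺] = (−Ka₁ + √(Ka₁² + 4·Ka₁·C)) / 2 = 2.5544e-04 M. pH = -log(2.5544e-04) = 3.59.

pH = 3.59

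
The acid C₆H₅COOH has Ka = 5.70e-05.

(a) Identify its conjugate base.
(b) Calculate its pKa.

(a) The conjugate base is formed by removing one H⁺ from C₆H₅COOH, giving C₆H₅COO⁻. (b) pKa = -log(Ka) = -log(5.70e-05) = 4.24.

Conjugate base: C₆H₅COO⁻; pK_a = 4.24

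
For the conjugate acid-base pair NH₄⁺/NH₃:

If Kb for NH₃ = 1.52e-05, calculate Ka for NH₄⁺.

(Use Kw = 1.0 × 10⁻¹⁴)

For a conjugate pair Ka × Kb = Kw, so Ka = Kw/Kb = 1.0 × 10⁻¹⁴ / 1.52e-05 = 6.58e-10.

K_a = 6.58e-10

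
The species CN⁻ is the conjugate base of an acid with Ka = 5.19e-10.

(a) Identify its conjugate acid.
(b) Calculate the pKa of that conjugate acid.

(a) The conjugate acid is formed by adding one H⁺ to CN⁻, giving HCN. (b) pKa = -log(Ka) = -log(5.19e-10) = 9.28.

Conjugate acid: HCN; pK_a = 9.28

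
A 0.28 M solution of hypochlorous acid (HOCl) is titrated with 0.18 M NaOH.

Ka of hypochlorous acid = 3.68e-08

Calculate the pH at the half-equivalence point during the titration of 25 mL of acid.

At half-equivalence [HA] = [A⁻], so Henderson-Hasselbalch gives pH = pKa = -log(3.68e-08) = 7.43.

pH = pKa = 7.43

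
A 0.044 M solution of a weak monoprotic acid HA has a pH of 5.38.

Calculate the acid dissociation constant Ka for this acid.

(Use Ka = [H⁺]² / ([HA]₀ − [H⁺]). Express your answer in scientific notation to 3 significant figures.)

[H⁺] = 10^(−pH) = 10^(−5.38) = 4.169e-06 M. For HA ⇌ H⁺ + A⁻, Ka = [H⁺][A⁻]/[HA] = [H⁺]² / ([HA]₀ − [H⁺]) = (4.169e-06)² / (0.044 − 4.169e-06) = 3.95e-10.

K_a = 3.95e-10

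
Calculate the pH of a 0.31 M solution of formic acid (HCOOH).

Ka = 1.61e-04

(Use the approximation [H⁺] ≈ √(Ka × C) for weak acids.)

[H⁺] = √(Ka × C) = √(1.61e-04 × 0.31) = 7.0647e-03. pH = -log(7.0647e-03)

pH = 2.15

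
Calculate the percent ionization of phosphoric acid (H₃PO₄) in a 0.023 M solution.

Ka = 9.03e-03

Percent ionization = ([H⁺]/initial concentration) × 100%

Using Ka equilibrium: x² + Ka×x - Ka×C = 0. Solving: [H⁺] = 1.0587e-02. Percent = (1.0587e-02/0.023) × 100

Percent ionization = 46%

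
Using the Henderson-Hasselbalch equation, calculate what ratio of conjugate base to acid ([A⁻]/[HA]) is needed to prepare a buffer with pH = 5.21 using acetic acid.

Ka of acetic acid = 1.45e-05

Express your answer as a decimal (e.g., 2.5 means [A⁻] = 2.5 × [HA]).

pKa = -log(1.45e-05) = 4.8386. pH = pKa + log([A⁻]/[HA]), so log([A⁻]/[HA]) = pH − pKa = 5.21 − 4.8386 = 0.3714. [A⁻]/[HA] = 10^(0.3714) = 2.35

[A⁻]/[HA] = 2.35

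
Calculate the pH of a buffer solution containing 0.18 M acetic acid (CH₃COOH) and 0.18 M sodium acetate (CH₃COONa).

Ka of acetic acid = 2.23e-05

pKa = -log(2.23e-05) = 4.65. pH = pKa + log([A⁻]/[HA]) = 4.65 + log(0.18/0.18)

pH = 4.65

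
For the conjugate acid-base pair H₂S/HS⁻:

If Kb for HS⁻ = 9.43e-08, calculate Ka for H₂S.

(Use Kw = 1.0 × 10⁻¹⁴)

For a conjugate pair Ka × Kb = Kw, so Ka = Kw/Kb = 1.0 × 10⁻¹⁴ / 9.43e-08 = 1.06e-07.

K_a = 1.06e-07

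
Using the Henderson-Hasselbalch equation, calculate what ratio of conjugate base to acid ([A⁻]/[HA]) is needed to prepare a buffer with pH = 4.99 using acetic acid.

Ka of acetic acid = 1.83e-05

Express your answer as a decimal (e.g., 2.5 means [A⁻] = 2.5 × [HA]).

pKa = -log(1.83e-05) = 4.7375. pH = pKa + log([A⁻]/[HA]), so log([A⁻]/[HA]) = pH − pKa = 4.99 − 4.7375 = 0.2525. [A⁻]/[HA] = 10^(0.2525) = 1.79

[A⁻]/[HA] = 1.79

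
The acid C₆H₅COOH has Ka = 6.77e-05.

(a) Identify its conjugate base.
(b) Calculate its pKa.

(a) The conjugate base is formed by removing one H⁺ from C₆H₅COOH, giving C₆H₅COO⁻. (b) pKa = -log(Ka) = -log(6.77e-05) = 4.17.

Conjugate base: C₆H₅COO⁻; pK_a = 4.17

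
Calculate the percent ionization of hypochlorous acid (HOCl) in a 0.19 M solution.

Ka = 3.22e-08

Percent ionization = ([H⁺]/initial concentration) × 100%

Using Ka equilibrium: x² + Ka×x - Ka×C = 0. Solving: [H⁺] = 7.8202e-05. Percent = (7.8202e-05/0.19) × 100

Percent ionization = 0.0412%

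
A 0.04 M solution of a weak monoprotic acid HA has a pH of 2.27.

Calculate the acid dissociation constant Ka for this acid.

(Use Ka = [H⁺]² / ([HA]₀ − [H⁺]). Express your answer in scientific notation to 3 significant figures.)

[H⁺] = 10^(−pH) = 10^(−2.27) = 5.370e-03 M. For HA ⇌ H⁺ + A⁻, Ka = [H⁺][A⁻]/[HA] = [H⁺]² / ([HA]₀ − [H⁺]) = (5.370e-03)² / (0.04 − 5.370e-03) = 8.33e-04.

K_a = 8.33e-04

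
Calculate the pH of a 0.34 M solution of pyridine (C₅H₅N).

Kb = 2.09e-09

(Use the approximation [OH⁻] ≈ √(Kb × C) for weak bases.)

[OH⁻] = √(Kb × C) = √(2.09e-09 × 0.34) = 2.6657e-05. pOH = 4.57, pH = 14 - pOH

pH = 9.43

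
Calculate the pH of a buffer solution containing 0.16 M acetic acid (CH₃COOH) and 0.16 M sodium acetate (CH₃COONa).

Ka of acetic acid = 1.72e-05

pKa = -log(1.72e-05) = 4.76. pH = pKa + log([A⁻]/[HA]) = 4.76 + log(0.16/0.16)

pH = 4.76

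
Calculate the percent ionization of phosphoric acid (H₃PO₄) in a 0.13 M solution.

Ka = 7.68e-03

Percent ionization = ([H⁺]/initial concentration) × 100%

Using Ka equilibrium: x² + Ka×x - Ka×C = 0. Solving: [H⁺] = 2.7990e-02. Percent = (2.7990e-02/0.13) × 100

Percent ionization = 21.5%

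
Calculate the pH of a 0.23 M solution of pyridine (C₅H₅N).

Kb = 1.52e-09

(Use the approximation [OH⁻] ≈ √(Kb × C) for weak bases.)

[OH⁻] = √(Kb × C) = √(1.52e-09 × 0.23) = 1.8698e-05. pOH = 4.73, pH = 14 - pOH

pH = 9.27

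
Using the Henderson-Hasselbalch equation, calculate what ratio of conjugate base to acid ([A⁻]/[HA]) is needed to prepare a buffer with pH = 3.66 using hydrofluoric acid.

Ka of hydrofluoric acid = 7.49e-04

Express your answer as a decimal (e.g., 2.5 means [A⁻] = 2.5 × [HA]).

pKa = -log(7.49e-04) = 3.1255. pH = pKa + log([A⁻]/[HA]), so log([A⁻]/[HA]) = pH − pKa = 3.66 − 3.1255 = 0.5345. [A⁻]/[HA] = 10^(0.5345) = 3.42

[A⁻]/[HA] = 3.42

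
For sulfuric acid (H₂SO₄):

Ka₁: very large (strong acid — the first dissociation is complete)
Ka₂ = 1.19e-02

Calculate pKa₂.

pKa₂ = -log(Ka₂) = -log(1.19e-02) = 1.92.

pK_{a2} = 1.92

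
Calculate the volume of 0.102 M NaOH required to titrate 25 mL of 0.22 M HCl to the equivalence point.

At equivalence: moles acid = moles base. moles HCl = 0.22 × 25/1000 = 0.0055 mol. V_base = moles / 0.102 × 1000 = 53.9 mL.

V_{base} = 53.9 mL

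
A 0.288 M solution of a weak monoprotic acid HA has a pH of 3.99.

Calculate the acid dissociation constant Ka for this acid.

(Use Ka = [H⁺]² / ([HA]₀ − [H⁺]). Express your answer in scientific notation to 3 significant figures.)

[H⁺] = 10^(−pH) = 10^(−3.99) = 1.023e-04 M. For HA ⇌ H⁺ + A⁻, Ka = [H⁺][A⁻]/[HA] = [H⁺]² / ([HA]₀ − [H⁺]) = (1.023e-04)² / (0.288 − 1.023e-04) = 3.64e-08.

K_a = 3.64e-08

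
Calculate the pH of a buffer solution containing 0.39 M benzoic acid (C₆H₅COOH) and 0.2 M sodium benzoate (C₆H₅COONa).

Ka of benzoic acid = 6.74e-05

pKa = -log(6.74e-05) = 4.17. pH = pKa + log([A⁻]/[HA]) = 4.17 + log(0.2/0.39)

pH = 3.88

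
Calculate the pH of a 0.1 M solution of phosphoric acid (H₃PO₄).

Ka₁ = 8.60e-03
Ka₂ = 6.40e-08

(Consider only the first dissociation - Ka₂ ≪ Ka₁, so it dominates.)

First dissociation dominates. From Ka₁ = [H⁺][HA⁻]/[H₂A], x² + Ka₁·x − Ka₁·C = 0 with C = 0.1 M and Ka₁ = 8.60e-03. Solving: [H⁺] = (−Ka₁ + √(Ka₁² + 4·Ka₁·C)) / 2 = 2.5339e-02 M. pH = -log(2.5339e-02) = 1.60.

pH = 1.60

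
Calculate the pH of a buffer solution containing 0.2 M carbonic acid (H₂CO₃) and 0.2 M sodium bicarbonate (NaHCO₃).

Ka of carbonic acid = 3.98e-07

pKa = -log(3.98e-07) = 6.40. pH = pKa + log([A⁻]/[HA]) = 6.40 + log(0.2/0.2)

pH = 6.40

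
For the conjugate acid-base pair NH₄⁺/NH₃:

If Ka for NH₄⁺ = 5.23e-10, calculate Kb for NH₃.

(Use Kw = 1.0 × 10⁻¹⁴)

For a conjugate pair Ka × Kb = Kw, so Kb = Kw/Ka = 1.0 × 10⁻¹⁴ / 5.23e-10 = 1.91e-05.

K_b = 1.91e-05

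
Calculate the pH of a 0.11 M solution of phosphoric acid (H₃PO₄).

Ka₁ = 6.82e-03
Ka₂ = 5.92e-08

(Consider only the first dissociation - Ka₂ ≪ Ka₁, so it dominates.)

First dissociation dominates. From Ka₁ = [H⁺][HA⁻]/[H₂A], x² + Ka₁·x − Ka₁·C = 0 with C = 0.11 M and Ka₁ = 6.82e-03. Solving: [H⁺] = (−Ka₁ + √(Ka₁² + 4·Ka₁·C)) / 2 = 2.4191e-02 M. pH = -log(2.4191e-02) = 1.62.

pH = 1.62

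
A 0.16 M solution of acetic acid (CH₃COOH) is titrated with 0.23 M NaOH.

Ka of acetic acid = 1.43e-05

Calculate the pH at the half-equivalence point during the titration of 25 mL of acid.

At half-equivalence [HA] = [A⁻], so Henderson-Hasselbalch gives pH = pKa = -log(1.43e-05) = 4.84.

pH = pKa = 4.84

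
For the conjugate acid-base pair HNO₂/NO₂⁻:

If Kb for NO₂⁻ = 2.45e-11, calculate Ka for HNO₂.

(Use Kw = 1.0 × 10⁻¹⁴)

For a conjugate pair Ka × Kb = Kw, so Ka = Kw/Kb = 1.0 × 10⁻¹⁴ / 2.45e-11 = 4.08e-04.

K_a = 4.08e-04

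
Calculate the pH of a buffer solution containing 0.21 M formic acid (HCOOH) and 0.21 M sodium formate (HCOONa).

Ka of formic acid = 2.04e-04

pKa = -log(2.04e-04) = 3.69. pH = pKa + log([A⁻]/[HA]) = 3.69 + log(0.21/0.21)

pH = 3.69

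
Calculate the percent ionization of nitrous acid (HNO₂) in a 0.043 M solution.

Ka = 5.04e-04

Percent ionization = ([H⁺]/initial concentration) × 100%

Using Ka equilibrium: x² + Ka×x - Ka×C = 0. Solving: [H⁺] = 4.4101e-03. Percent = (4.4101e-03/0.043) × 100

Percent ionization = 10.3%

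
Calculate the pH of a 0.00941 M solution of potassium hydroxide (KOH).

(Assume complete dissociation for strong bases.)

[OH⁻] = 0.00941 M for strong base. pOH = -log[OH⁻] = 2.03, pH = 14 - pOH

pH = 11.97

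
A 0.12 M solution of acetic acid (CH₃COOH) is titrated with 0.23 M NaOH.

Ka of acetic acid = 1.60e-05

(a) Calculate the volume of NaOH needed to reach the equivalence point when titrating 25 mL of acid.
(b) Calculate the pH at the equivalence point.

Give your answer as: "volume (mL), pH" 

moles acid = 0.12 × 25/1000 = 0.003 mol; V_base = moles/0.23 × 1000 = 13.0 mL. At equivalence only the conjugate base is present: [A⁻] = 0.003/0.038 = 7.8857e-02 M. Kb = Kw/Ka = 6.25e-10; [OH⁻] = √(Kb × [A⁻]) = 7.0204e-06; pOH = 5.15; pH = 14 - pOH = 8.85.

V = 13.0 mL, pH = 8.85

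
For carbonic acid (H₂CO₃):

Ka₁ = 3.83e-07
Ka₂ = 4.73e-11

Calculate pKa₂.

pKa₂ = -log(Ka₂) = -log(4.73e-11) = 10.33.

pK_{a2} = 10.33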